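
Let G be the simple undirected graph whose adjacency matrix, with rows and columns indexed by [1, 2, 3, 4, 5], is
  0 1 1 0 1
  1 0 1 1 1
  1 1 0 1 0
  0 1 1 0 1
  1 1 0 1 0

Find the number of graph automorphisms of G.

8

Vertex 2 is the unique vertex of degree 4; the remaining 4 vertices each have degree 3 and induce a cycle, so G is the wheel on 5 vertices with hub 2. Every automorphism fixes the hub and acts on the rim 4-cycle, so Aut(G) ≅ Aut(C_4) = D_4 of order 8.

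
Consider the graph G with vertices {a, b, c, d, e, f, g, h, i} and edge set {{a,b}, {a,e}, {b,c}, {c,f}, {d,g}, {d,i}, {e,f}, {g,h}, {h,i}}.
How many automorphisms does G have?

G has two connected components, {a, b, c, e, f} and {d, g, h, i}; each is 2-regular, so G = C_5 ⊔ C_4. The components are non-isomorphic (different sizes), so Aut(G) = Aut(C_5) × Aut(C_4) = D_5 × D_4 of order 10·8 = 80.

80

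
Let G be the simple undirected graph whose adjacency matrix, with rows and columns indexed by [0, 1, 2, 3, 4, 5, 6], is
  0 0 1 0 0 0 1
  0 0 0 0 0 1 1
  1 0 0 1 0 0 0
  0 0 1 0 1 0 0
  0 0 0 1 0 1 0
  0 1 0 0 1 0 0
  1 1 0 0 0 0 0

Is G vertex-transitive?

Yes

G is 2-regular and connected on 7 vertices, i.e. the cycle C_7. C_7 has 7 rotations and 7 reflections, so Aut(C_7) ≅ D_7 of order 14. This group acts transitively on the 7 vertices.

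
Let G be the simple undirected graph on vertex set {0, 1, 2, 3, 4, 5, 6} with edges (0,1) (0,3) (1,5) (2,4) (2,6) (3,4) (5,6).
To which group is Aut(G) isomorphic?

G is 2-regular and connected on 7 vertices, i.e. the cycle C_7. C_7 has 7 rotations and 7 reflections, so Aut(C_7) ≅ D_7 of order 14.

D_7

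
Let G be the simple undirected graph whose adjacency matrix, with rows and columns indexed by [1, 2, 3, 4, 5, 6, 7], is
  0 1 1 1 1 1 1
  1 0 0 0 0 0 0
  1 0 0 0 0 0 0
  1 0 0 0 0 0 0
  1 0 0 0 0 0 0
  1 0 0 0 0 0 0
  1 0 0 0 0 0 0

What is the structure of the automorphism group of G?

Vertex 1 has degree 6 and every other vertex has degree 1, so G is the star K_{1,6} with centre 1. The 6 leaves are pairwise interchangeable while the centre is fixed, giving Aut(G) = S_6.

the symmetric group on 6 letters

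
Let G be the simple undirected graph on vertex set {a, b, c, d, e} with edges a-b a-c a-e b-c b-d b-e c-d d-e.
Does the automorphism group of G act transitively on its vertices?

Vertex b is the only vertex of degree 4, so every automorphism fixes it; G is not vertex-transitive.

No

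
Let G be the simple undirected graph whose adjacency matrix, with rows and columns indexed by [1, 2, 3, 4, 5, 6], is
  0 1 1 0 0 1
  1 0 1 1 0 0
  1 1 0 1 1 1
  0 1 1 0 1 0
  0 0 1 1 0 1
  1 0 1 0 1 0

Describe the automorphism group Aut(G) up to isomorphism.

Vertex 3 is the unique vertex of degree 5; the remaining 5 vertices each have degree 3 and induce a cycle, so G is the wheel on 6 vertices with hub 3. With the hub fixed, the remaining symmetry is that of the rim cycle C_5, giving the dihedral group D_5.

D_5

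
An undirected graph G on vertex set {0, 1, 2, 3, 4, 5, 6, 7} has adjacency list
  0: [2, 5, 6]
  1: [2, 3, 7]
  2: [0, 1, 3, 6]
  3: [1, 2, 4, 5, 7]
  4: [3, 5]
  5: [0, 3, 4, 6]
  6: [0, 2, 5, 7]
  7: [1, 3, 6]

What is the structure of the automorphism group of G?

The degree sequence is [3, 3, 4, 5, 2, 4, 4, 3]. Checking the degree-preserving permutations of the vertex set shows that none except the identity preserves every edge, so Aut(G) is trivial.

the trivial group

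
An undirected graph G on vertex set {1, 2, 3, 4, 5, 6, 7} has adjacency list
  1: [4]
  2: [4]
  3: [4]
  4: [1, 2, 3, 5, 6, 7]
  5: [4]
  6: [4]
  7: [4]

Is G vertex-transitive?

No

Vertex 4 is the only vertex of degree 6, so every automorphism fixes it; G is not vertex-transitive.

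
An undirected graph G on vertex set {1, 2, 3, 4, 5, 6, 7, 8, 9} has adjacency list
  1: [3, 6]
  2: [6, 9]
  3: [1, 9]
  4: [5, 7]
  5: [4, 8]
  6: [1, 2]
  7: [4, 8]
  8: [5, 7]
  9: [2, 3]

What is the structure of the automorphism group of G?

D_5 × D_4

G has two connected components, {1, 2, 3, 6, 9} and {4, 5, 7, 8}; each is 2-regular, so G = C_5 ⊔ C_4. No automorphism exchanges components of different sizes, hence Aut(G) is the direct product D_5 × D_4, order 80.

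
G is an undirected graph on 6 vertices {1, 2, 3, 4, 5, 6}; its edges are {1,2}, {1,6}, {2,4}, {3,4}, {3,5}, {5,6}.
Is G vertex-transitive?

Yes

Every vertex has degree 2 and the graph is connected, so G is the 6-cycle C_6. The automorphisms of the 6-cycle are exactly the symmetries of a regular 6-gon: the dihedral group D_6, |D_6| = 12. Under this action every vertex can be carried to every other, so G is vertex-transitive.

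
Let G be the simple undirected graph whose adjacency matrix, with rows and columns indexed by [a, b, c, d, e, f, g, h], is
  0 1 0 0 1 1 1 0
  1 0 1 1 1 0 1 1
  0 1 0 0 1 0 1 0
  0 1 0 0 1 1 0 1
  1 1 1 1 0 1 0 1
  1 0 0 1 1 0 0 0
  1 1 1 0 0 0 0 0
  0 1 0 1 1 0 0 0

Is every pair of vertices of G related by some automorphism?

No

Automorphisms preserve degree, but G has vertices of degree 3 and vertices of degree 6; no automorphism maps one to the other, so G is not vertex-transitive.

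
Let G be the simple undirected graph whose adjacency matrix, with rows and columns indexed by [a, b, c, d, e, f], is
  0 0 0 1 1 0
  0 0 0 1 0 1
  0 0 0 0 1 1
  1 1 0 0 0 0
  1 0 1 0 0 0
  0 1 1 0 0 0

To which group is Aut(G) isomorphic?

Every vertex has degree 2 and the graph is connected, so G is the 6-cycle C_6. The automorphisms of the 6-cycle are exactly the symmetries of a regular 6-gon: the dihedral group D_6, |D_6| = 12.

D_6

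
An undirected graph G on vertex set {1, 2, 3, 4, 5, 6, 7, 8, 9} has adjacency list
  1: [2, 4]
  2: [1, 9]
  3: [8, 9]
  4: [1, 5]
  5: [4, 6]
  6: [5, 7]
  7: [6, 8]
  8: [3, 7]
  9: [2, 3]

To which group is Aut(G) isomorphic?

the dihedral group of order 18

Every vertex has degree 2 and the graph is connected, so G is the 9-cycle C_9. C_9 has 9 rotations and 9 reflections, so Aut(C_9) ≅ D_9 of order 18.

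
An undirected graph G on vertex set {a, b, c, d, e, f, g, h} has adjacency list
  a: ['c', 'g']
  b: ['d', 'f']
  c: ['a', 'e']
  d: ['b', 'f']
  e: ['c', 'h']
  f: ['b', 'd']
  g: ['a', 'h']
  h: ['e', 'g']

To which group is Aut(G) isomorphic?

D_3 × D_5

G has two connected components, {a, c, e, g, h} and {b, d, f}; each is 2-regular, so G = C_5 ⊔ C_3. The components are non-isomorphic (different sizes), so Aut(G) = Aut(C_3) × Aut(C_5) = D_3 × D_5 of order 6·10 = 60.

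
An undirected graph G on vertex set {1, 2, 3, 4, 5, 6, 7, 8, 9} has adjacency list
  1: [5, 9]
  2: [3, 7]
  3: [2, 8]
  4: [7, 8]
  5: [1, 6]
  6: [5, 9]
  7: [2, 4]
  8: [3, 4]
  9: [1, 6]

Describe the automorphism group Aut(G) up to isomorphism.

D_4 × D_5

G has two connected components, {2, 3, 4, 7, 8} and {1, 5, 6, 9}; each is 2-regular, so G = C_5 ⊔ C_4. The components are non-isomorphic (different sizes), so Aut(G) = Aut(C_4) × Aut(C_5) = D_4 × D_5 of order 8·10 = 80.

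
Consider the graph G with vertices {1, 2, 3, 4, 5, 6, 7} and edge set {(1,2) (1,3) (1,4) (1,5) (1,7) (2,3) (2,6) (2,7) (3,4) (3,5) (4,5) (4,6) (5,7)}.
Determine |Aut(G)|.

Degrees alone do not determine every vertex (e.g. 2 and 3 both have degree 4), but their neighbour-degree multisets differ: N(2) has degrees [2, 3, 4, 5] while N(3) has degrees [4, 4, 4, 5]. Repeating this refinement separates all vertices, so the only automorphism is the identity.

1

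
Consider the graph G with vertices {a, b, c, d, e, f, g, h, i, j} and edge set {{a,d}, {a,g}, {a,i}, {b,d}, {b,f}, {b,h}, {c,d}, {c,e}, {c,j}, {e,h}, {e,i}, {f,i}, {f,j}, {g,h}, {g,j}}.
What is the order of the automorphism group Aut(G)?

120

G is 3-regular on 10 vertices with no triangles and no 4-cycles (girth 5): this is the Petersen graph. It is a classical fact that the Petersen graph has automorphism group S_5 (order 120), arising from its description as the Kneser graph K(5,2).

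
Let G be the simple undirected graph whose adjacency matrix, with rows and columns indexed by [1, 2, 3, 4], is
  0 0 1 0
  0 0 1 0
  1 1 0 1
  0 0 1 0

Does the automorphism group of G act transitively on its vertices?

Vertex 3 is the only vertex of degree 3, so every automorphism fixes it; G is not vertex-transitive.

No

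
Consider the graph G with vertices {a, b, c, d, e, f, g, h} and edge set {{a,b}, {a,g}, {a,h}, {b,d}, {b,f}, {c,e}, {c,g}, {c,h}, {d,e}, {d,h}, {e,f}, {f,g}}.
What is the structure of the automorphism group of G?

Z_2^3 ⋊ S_3

G is 3-regular and bipartite on 2^3 = 8 vertices with girth 4; it is the hypercube graph Q_3. Aut(Q_3) consists of the signed permutations of the 3 coordinate axes: 3! permutations times 2^3 sign flips, so |Aut| = 2^3·3! = 48.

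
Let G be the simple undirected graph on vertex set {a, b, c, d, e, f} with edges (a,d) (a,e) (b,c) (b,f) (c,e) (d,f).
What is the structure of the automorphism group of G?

Every vertex has degree 2 and the graph is connected, so G is the 6-cycle C_6. The automorphisms of the 6-cycle are exactly the symmetries of a regular 6-gon: the dihedral group D_6, |D_6| = 12.

D_6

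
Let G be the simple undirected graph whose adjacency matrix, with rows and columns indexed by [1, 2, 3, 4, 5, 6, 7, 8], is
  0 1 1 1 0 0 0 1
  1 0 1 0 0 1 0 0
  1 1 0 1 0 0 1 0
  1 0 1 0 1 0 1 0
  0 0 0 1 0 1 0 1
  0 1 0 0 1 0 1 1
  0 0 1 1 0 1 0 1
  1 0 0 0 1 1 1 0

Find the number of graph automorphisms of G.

The degree sequence is [4, 3, 4, 4, 3, 4, 4, 4]. Checking the degree-preserving permutations of the vertex set shows that none except the identity preserves every edge, so Aut(G) is trivial.

1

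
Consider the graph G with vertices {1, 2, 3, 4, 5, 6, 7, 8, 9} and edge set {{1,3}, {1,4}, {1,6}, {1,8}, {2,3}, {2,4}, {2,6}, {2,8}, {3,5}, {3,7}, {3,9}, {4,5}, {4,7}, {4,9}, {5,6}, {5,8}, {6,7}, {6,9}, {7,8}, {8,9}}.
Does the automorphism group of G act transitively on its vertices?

Automorphisms preserve degree, but G has vertices of degree 4 and vertices of degree 5; no automorphism maps one to the other, so G is not vertex-transitive.

No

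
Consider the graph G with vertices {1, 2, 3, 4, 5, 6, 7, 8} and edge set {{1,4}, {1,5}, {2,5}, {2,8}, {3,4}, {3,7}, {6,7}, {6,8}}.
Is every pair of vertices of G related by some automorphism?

G is 2-regular and connected on 8 vertices, i.e. the cycle C_8. The automorphisms of the 8-cycle are exactly the symmetries of a regular 8-gon: the dihedral group D_8, |D_8| = 16. Under this action every vertex can be carried to every other, so G is vertex-transitive.

Yes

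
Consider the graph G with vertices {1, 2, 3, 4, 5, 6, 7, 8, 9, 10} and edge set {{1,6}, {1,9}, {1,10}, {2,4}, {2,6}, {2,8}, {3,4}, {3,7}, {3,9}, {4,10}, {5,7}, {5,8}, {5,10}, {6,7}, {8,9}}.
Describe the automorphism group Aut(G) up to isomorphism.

G is 3-regular on 10 vertices with no triangles and no 4-cycles (girth 5): this is the Petersen graph. It is a classical fact that the Petersen graph has automorphism group S_5 (order 120), arising from its description as the Kneser graph K(5,2).

the symmetric group S_5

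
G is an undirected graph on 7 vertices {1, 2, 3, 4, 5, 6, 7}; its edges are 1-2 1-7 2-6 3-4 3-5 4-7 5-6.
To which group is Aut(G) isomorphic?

Every vertex has degree 2 and the graph is connected, so G is the 7-cycle C_7. C_7 has 7 rotations and 7 reflections, so Aut(C_7) ≅ D_7 of order 14.

D_7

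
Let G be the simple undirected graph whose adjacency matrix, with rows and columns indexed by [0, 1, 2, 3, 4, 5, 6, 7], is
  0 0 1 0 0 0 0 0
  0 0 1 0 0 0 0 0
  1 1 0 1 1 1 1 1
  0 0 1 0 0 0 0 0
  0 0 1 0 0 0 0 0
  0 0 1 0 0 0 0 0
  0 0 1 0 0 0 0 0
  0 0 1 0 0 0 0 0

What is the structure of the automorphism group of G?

the symmetric group on 7 letters

Vertex 2 has degree 7 and every other vertex has degree 1, so G is the star K_{1,7} with centre 2. The 7 leaves are pairwise interchangeable while the centre is fixed, giving Aut(G) = S_7.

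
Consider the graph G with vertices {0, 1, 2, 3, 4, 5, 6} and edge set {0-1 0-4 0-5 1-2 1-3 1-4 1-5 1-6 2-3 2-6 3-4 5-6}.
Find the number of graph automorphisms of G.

12

Vertex 1 is the unique vertex of degree 6; the remaining 6 vertices each have degree 3 and induce a cycle, so G is the wheel on 7 vertices with hub 1. With the hub fixed, the remaining symmetry is that of the rim cycle C_6, giving the dihedral group D_6.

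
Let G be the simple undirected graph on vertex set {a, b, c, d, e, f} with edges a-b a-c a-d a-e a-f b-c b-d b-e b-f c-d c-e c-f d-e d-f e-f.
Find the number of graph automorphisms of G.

Every vertex has degree 5, so G is the complete graph K_6. Every bijection on the vertex set is an automorphism of K_6; hence Aut(K_6) ≅ S_6, order 720.

720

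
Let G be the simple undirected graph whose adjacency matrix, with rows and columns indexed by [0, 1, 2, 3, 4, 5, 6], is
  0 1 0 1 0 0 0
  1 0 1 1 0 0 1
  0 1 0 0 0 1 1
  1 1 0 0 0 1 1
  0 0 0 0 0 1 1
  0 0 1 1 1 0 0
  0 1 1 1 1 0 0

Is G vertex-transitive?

Automorphisms preserve degree, but G has vertices of degree 2 and vertices of degree 4; no automorphism maps one to the other, so G is not vertex-transitive.

No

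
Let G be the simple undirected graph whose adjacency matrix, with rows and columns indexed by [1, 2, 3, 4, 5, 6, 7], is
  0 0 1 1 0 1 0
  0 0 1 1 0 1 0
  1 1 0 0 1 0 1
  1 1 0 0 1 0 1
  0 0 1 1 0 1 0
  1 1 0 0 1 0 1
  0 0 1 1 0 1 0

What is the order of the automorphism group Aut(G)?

The vertices split by degree into {3, 4, 6} (degree 4) and {1, 2, 5, 7} (degree 3); every edge runs between the two parts, so G is the complete bipartite graph K_{3,4}. Automorphisms preserve the bipartition setwise (since the parts differ in size) and act as S_3 × S_4 within it; |Aut| = 144.

144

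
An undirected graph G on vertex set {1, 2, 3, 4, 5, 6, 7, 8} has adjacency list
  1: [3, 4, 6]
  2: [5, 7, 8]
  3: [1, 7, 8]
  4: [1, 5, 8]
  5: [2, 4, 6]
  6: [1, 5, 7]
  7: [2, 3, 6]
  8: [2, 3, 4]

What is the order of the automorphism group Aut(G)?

48

G is 3-regular and bipartite on 2^3 = 8 vertices with girth 4; it is the hypercube graph Q_3. Aut(Q_3) consists of the signed permutations of the 3 coordinate axes: 3! permutations times 2^3 sign flips, so |Aut| = 2^3·3! = 48.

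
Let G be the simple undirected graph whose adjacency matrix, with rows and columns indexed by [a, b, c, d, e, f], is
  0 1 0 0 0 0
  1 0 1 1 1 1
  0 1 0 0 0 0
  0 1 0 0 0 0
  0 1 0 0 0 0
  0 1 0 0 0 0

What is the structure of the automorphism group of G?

the symmetric group on 5 letters

Vertex b has degree 5 and every other vertex has degree 1, so G is the star K_{1,5} with centre b. Any automorphism fixes the centre and permutes the 5 leaves freely, so Aut(G) ≅ S_5 of order 5! = 120.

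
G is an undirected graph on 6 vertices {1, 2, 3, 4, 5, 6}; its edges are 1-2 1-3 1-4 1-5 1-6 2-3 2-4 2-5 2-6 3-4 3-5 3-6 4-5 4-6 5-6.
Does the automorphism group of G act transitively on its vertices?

Every vertex has degree 5, so G is the complete graph K_6. Any permutation of the 6 vertices preserves K_6, so Aut(K_6) = S_6 of order 6! = 720. This group acts transitively on the 6 vertices.

Yes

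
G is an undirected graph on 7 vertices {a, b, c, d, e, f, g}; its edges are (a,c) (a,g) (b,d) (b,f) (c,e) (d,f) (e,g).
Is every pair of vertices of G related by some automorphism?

No

G has two connected components, {a, c, e, g} and {b, d, f}; each is 2-regular, so G = C_4 ⊔ C_3. The orbit of a under Aut(G) is {a, c, e, g}, which does not contain b, so G is not vertex-transitive.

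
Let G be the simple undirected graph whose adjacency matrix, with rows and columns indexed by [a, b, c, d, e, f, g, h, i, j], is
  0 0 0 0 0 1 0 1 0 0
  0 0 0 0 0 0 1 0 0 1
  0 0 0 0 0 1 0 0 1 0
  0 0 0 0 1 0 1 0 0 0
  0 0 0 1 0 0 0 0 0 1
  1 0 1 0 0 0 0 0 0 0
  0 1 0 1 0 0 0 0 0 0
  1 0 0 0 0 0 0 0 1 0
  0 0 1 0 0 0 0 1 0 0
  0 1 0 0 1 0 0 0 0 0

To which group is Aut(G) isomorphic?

D_5 ≀ Z_2

G has two connected components, {b, d, e, g, j} and {a, c, f, h, i}; each is 2-regular, so G = C_5 ⊔ C_5. With two isomorphic components, Aut(G) = Aut(C_5) ≀ S_2 = (D_5 × D_5) ⋊ Z_2: permute each cycle by D_5, then optionally swap the two cycles. Order 2·(2·5)² = 200.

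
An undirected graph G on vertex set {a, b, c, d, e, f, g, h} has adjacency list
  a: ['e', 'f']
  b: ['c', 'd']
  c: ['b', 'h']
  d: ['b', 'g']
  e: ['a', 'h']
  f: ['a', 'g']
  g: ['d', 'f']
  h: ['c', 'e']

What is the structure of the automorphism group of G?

G is 2-regular and connected on 8 vertices, i.e. the cycle C_8. C_8 has 8 rotations and 8 reflections, so Aut(C_8) ≅ D_8 of order 16.

D_8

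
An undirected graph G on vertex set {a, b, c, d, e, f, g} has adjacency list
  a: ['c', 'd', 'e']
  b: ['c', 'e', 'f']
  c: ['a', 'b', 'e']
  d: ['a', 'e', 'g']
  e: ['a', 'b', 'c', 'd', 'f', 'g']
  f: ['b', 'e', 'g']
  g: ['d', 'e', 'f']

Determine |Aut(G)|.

Vertex e is the unique vertex of degree 6; the remaining 6 vertices each have degree 3 and induce a cycle, so G is the wheel on 7 vertices with hub e. With the hub fixed, the remaining symmetry is that of the rim cycle C_6, giving the dihedral group D_6.

12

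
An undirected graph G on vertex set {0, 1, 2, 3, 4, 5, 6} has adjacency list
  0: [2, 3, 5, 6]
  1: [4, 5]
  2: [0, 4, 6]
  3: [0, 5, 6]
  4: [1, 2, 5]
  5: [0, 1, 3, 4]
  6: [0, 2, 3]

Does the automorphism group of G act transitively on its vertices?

Vertex 1 is the only vertex of degree 2, so every automorphism fixes it; G is not vertex-transitive.

No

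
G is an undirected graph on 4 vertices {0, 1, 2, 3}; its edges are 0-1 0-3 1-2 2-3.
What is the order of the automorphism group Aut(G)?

G is 2-regular and bipartite with parts {1, 3} and {0, 2} (each part is independent and every cross-pair is an edge), so G = K_{2,2}. Aut(K_{2,2}) is the wreath product S_2 ≀ Z_2: permute within each part, then optionally swap the parts; |Aut| = 2·(2!)² = 8.

8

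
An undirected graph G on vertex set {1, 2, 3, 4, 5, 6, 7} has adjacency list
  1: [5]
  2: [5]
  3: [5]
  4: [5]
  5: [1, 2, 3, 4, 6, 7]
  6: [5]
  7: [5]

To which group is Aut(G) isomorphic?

the symmetric group on 6 letters

Vertex 5 has degree 6 and every other vertex has degree 1, so G is the star K_{1,6} with centre 5. The 6 leaves are pairwise interchangeable while the centre is fixed, giving Aut(G) = S_6.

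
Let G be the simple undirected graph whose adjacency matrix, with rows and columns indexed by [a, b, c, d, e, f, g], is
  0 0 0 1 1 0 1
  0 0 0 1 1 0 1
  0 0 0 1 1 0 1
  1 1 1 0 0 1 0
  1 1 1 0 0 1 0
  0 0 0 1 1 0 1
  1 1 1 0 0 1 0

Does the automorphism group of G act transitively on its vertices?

Automorphisms preserve degree, but G has vertices of degree 3 and vertices of degree 4; no automorphism maps one to the other, so G is not vertex-transitive.

No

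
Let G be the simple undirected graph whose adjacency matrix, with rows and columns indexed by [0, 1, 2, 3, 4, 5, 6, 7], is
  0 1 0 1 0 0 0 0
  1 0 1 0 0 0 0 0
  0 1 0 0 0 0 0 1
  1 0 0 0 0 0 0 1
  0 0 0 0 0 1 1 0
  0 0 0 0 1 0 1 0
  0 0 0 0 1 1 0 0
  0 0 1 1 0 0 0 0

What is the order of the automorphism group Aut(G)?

G has two connected components, {0, 1, 2, 3, 7} and {4, 5, 6}; each is 2-regular, so G = C_5 ⊔ C_3. The components are non-isomorphic (different sizes), so Aut(G) = Aut(C_3) × Aut(C_5) = D_3 × D_5 of order 6·10 = 60.

60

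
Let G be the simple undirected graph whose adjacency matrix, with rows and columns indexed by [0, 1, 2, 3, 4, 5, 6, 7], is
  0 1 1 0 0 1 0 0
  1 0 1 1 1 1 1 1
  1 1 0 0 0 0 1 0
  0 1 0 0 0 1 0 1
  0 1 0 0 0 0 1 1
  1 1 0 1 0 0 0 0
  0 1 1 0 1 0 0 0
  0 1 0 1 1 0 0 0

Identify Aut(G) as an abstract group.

D_7

Vertex 1 is the unique vertex of degree 7; the remaining 7 vertices each have degree 3 and induce a cycle, so G is the wheel on 8 vertices with hub 1. With the hub fixed, the remaining symmetry is that of the rim cycle C_7, giving the dihedral group D_7.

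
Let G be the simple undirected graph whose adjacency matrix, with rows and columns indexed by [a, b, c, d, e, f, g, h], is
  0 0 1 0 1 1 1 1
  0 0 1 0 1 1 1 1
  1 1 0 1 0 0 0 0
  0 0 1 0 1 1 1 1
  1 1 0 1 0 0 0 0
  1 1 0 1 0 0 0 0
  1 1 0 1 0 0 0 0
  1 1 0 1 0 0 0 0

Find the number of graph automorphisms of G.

The vertices split by degree into {a, b, d} (degree 5) and {c, e, f, g, h} (degree 3); every edge runs between the two parts, so G is the complete bipartite graph K_{3,5}. The parts have unequal sizes, so no automorphism swaps them; each part is permuted independently, giving S_3 × S_5 of order 3!·5! = 720.

720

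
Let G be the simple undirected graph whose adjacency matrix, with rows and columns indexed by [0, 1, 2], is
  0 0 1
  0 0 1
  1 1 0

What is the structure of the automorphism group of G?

The degree sequence is [1, 1, 2]; the two degree-1 vertices 0 and 1 are the ends of a path, so G = P_3. A path has exactly one nontrivial symmetry — reversal — giving Aut(G) of order 2.

C_2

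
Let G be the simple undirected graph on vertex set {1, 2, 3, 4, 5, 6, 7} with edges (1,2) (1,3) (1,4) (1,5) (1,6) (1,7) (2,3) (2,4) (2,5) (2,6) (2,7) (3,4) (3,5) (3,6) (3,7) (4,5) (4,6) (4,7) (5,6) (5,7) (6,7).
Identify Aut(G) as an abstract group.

S_7

All 7 vertices are pairwise adjacent: G = K_7. Every bijection on the vertex set is an automorphism of K_7; hence Aut(K_7) ≅ S_7, order 5040.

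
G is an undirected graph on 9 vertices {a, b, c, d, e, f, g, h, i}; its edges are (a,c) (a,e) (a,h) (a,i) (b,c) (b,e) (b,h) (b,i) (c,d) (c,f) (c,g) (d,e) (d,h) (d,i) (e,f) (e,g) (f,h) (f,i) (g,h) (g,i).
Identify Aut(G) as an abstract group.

The vertices split by degree into {c, e, h, i} (degree 5) and {a, b, d, f, g} (degree 4); every edge runs between the two parts, so G is the complete bipartite graph K_{4,5}. Automorphisms preserve the bipartition setwise (since the parts differ in size) and act as S_4 × S_5 within it; |Aut| = 2880.

S_4 × S_5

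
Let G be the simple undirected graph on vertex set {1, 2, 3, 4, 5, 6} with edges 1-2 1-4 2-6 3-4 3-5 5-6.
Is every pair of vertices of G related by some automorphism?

Yes

G is 2-regular and connected on 6 vertices, i.e. the cycle C_6. C_6 has 6 rotations and 6 reflections, so Aut(C_6) ≅ D_6 of order 12. Under this action every vertex can be carried to every other, so G is vertex-transitive.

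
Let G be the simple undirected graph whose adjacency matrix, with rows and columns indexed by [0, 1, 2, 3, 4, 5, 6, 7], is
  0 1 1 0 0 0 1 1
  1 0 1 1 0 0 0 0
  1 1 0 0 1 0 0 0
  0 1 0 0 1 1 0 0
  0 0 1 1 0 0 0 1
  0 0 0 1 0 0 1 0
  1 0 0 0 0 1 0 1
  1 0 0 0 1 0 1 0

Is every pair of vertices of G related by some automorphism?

Vertex 0 is the only vertex of degree 4, so every automorphism fixes it; G is not vertex-transitive.

No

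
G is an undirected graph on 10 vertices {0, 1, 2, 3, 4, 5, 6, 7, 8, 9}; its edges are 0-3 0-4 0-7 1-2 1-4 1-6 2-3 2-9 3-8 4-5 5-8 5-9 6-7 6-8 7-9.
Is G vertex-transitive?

G is 3-regular on 10 vertices with no triangles and no 4-cycles (girth 5): this is the Petersen graph. It is a classical fact that the Petersen graph has automorphism group S_5 (order 120), arising from its description as the Kneser graph K(5,2). Under this action every vertex can be carried to every other, so G is vertex-transitive.

Yes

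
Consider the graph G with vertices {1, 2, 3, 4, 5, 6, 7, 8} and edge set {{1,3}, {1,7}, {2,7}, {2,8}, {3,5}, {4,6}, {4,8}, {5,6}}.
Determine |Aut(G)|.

G is 2-regular and connected on 8 vertices, i.e. the cycle C_8. C_8 has 8 rotations and 8 reflections, so Aut(C_8) ≅ D_8 of order 16.

16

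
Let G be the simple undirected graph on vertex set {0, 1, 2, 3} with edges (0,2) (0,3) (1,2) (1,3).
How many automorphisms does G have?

G is 2-regular and bipartite with parts {2, 3} and {0, 1} (each part is independent and every cross-pair is an edge), so G = K_{2,2}. Aut(K_{2,2}) is the wreath product S_2 ≀ Z_2: permute within each part, then optionally swap the parts; |Aut| = 2·(2!)² = 8.

8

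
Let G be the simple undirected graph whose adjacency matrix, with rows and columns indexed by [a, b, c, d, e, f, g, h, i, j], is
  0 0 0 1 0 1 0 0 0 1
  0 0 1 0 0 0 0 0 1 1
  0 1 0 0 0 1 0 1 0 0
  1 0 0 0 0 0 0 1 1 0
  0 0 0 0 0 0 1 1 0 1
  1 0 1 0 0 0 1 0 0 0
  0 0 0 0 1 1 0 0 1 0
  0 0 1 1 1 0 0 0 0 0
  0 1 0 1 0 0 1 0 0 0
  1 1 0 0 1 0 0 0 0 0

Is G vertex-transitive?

G is 3-regular on 10 vertices with no triangles and no 4-cycles (girth 5): this is the Petersen graph. Viewing the Petersen graph as the Kneser graph K(5,2) — vertices are 2-subsets of {1,…,5}, edges join disjoint pairs — its automorphisms are exactly the permutations of the 5-element set, so Aut ≅ S_5 of order 120. Under this action every vertex can be carried to every other, so G is vertex-transitive.

Yes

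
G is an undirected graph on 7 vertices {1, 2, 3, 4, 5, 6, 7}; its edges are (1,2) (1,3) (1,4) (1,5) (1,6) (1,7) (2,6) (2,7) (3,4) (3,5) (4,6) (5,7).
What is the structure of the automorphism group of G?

the dihedral group of order 12

Vertex 1 is the unique vertex of degree 6; the remaining 6 vertices each have degree 3 and induce a cycle, so G is the wheel on 7 vertices with hub 1. With the hub fixed, the remaining symmetry is that of the rim cycle C_6, giving the dihedral group D_6.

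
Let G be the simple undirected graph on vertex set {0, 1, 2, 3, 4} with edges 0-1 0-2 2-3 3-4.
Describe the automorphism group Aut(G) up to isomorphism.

the cyclic group of order 2

The degree sequence is [2, 1, 2, 2, 1]; the two degree-1 vertices 1 and 4 are the ends of a path, so G = P_5. A path has exactly one nontrivial symmetry — reversal — giving Aut(G) of order 2.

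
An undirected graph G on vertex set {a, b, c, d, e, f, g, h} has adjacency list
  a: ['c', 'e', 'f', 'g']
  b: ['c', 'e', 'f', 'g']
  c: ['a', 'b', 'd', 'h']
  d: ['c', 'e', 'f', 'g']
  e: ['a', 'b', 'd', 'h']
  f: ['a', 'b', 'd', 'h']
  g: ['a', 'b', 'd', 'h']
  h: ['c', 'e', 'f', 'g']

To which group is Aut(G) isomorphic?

G is 4-regular and bipartite with parts {a, b, d, h} and {c, e, f, g} (each part is independent and every cross-pair is an edge), so G = K_{4,4}. Aut(K_{4,4}) is the wreath product S_4 ≀ Z_2: permute within each part, then optionally swap the parts; |Aut| = 2·(4!)² = 1152.

(S_4 × S_4) ⋊ Z_2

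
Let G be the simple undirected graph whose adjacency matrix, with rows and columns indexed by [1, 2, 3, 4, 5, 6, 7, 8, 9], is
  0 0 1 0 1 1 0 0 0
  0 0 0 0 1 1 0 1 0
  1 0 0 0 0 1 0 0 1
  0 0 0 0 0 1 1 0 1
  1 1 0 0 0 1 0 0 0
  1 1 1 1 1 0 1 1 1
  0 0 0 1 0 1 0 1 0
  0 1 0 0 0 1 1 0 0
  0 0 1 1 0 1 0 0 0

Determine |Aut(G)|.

Vertex 6 is the unique vertex of degree 8; the remaining 8 vertices each have degree 3 and induce a cycle, so G is the wheel on 9 vertices with hub 6. With the hub fixed, the remaining symmetry is that of the rim cycle C_8, giving the dihedral group D_8.

16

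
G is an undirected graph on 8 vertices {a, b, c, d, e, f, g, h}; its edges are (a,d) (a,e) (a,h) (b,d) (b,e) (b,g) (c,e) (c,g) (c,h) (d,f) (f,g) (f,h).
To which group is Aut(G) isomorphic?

G is 3-regular and bipartite on 2^3 = 8 vertices with girth 4; it is the hypercube graph Q_3. The symmetry group of the 3-cube is the hyperoctahedral group B_3 = Z_2 ≀ S_3, of order 2^3·3! = 48.

Z_2^3 ⋊ S_3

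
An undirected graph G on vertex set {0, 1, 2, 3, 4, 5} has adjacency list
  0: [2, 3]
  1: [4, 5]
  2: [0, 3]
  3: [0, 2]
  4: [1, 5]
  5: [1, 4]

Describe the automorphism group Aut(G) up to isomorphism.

G has two connected components, {1, 4, 5} and {0, 2, 3}; each is 2-regular, so G = C_3 ⊔ C_3. Aut of a disjoint union of two copies of C_3 is the wreath product D_3 ≀ Z_2, of order 2·6² = 72.

(D_3 × D_3) ⋊ Z_2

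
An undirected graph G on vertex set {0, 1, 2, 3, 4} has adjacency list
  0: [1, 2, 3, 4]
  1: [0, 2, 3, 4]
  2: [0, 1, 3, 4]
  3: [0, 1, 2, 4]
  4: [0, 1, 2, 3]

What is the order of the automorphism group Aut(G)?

All 5 vertices are pairwise adjacent: G = K_5. Every bijection on the vertex set is an automorphism of K_5; hence Aut(K_5) ≅ S_5, order 120.

120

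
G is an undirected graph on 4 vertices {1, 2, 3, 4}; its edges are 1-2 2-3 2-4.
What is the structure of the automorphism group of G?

the symmetric group on 3 letters

Vertex 2 has degree 3 and every other vertex has degree 1, so G is the star K_{1,3} with centre 2. The 3 leaves are pairwise interchangeable while the centre is fixed, giving Aut(G) = S_3.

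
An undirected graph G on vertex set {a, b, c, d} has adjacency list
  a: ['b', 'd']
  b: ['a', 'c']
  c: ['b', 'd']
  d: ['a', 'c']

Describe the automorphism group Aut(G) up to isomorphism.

Z_2^2 ⋊ S_2

G is 2-regular and bipartite on 2^2 = 4 vertices with girth 4; it is the hypercube graph Q_2. The symmetry group of the 2-cube is the hyperoctahedral group B_2 = Z_2 ≀ S_2, of order 2^2·2! = 8.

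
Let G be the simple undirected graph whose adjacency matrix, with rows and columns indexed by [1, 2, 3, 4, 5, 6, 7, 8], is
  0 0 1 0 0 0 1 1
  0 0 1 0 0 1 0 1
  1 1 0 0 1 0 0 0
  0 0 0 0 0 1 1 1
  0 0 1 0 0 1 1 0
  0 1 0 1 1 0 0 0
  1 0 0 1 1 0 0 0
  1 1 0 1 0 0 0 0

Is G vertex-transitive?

G is 3-regular and bipartite on 2^3 = 8 vertices with girth 4; it is the hypercube graph Q_3. The symmetry group of the 3-cube is the hyperoctahedral group B_3 = Z_2 ≀ S_3, of order 2^3·3! = 48. Under this action every vertex can be carried to every other, so G is vertex-transitive.

Yes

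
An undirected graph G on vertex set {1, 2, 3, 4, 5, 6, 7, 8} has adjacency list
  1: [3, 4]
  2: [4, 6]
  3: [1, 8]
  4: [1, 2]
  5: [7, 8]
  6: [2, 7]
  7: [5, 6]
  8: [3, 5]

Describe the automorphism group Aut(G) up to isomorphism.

the dihedral group of order 16

G is 2-regular and connected on 8 vertices, i.e. the cycle C_8. C_8 has 8 rotations and 8 reflections, so Aut(C_8) ≅ D_8 of order 16.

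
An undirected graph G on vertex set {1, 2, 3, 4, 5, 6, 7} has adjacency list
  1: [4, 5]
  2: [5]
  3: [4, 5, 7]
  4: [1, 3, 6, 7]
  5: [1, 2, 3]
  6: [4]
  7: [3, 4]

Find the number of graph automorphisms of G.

The degree sequence is [2, 1, 3, 4, 3, 1, 2]. Checking the degree-preserving permutations of the vertex set shows that none except the identity preserves every edge, so Aut(G) is trivial.

1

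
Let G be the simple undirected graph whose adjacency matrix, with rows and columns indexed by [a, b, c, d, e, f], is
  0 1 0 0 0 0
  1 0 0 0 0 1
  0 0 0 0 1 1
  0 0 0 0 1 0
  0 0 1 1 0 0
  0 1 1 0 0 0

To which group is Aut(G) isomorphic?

Z_2

The degree sequence is [1, 2, 2, 1, 2, 2]; the two degree-1 vertices a and d are the ends of a path, so G = P_6. The only nontrivial automorphism of a path is the end-to-end reflection, so Aut(G) ≅ Z_2.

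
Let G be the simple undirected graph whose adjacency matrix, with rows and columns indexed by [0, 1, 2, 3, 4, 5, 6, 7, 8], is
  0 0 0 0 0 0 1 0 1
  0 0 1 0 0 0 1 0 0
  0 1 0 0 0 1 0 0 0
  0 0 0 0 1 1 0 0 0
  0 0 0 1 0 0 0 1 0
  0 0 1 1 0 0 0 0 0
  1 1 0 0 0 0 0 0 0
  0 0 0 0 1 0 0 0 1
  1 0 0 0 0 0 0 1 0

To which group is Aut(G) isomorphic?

Every vertex has degree 2 and the graph is connected, so G is the 9-cycle C_9. C_9 has 9 rotations and 9 reflections, so Aut(C_9) ≅ D_9 of order 18.

the dihedral group of order 18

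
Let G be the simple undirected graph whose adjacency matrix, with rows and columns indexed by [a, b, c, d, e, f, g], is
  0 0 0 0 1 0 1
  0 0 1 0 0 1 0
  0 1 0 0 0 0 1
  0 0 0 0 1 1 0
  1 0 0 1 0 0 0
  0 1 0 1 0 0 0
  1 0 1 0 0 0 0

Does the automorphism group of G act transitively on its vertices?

Yes

G is 2-regular and connected on 7 vertices, i.e. the cycle C_7. C_7 has 7 rotations and 7 reflections, so Aut(C_7) ≅ D_7 of order 14. This group acts transitively on the 7 vertices.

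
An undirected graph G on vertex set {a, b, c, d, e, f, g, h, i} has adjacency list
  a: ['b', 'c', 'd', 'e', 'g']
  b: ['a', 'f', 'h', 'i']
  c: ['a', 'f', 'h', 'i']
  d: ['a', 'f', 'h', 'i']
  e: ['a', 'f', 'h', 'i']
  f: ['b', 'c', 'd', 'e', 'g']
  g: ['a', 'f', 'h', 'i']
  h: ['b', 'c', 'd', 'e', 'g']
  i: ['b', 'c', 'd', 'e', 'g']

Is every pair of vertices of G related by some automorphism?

Automorphisms preserve degree, but G has vertices of degree 4 and vertices of degree 5; no automorphism maps one to the other, so G is not vertex-transitive.

No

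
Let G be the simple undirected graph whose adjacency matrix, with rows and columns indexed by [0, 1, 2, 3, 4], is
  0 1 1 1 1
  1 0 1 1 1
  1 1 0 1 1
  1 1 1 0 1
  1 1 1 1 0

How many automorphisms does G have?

120

All 5 vertices are pairwise adjacent: G = K_5. Every bijection on the vertex set is an automorphism of K_5; hence Aut(K_5) ≅ S_5, order 120.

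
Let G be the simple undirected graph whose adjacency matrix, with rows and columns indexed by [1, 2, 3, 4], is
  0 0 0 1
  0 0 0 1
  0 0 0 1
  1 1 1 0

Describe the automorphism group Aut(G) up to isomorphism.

the symmetric group on 3 letters

Vertex 4 has degree 3 and every other vertex has degree 1, so G is the star K_{1,3} with centre 4. Any automorphism fixes the centre and permutes the 3 leaves freely, so Aut(G) ≅ S_3 of order 3! = 6.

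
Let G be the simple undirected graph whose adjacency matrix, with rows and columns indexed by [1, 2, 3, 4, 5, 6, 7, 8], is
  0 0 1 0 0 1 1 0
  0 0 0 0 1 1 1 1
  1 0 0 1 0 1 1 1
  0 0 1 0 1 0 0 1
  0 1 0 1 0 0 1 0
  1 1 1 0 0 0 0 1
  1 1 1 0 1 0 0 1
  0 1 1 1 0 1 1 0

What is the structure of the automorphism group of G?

the trivial group

The degree sequence is [3, 4, 5, 3, 3, 4, 5, 5]. Checking the degree-preserving permutations of the vertex set shows that none except the identity preserves every edge, so Aut(G) is trivial.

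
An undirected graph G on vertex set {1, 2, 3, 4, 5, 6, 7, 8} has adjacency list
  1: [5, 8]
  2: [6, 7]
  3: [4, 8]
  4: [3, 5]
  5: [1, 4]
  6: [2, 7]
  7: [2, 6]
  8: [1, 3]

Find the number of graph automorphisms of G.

60

G has two connected components, {1, 3, 4, 5, 8} and {2, 6, 7}; each is 2-regular, so G = C_5 ⊔ C_3. No automorphism exchanges components of different sizes, hence Aut(G) is the direct product D_5 × D_3, order 60.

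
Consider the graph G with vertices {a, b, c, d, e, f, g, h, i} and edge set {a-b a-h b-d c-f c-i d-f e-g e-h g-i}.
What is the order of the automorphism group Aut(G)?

G is 2-regular and connected on 9 vertices, i.e. the cycle C_9. The automorphisms of the 9-cycle are exactly the symmetries of a regular 9-gon: the dihedral group D_9, |D_9| = 18.

18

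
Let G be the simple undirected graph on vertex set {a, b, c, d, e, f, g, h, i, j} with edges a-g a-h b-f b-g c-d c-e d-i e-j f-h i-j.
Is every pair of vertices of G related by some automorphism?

G has two connected components, {a, b, f, g, h} and {c, d, e, i, j}; each is 2-regular, so G = C_5 ⊔ C_5. With two isomorphic components, Aut(G) = Aut(C_5) ≀ S_2 = (D_5 × D_5) ⋊ Z_2: permute each cycle by D_5, then optionally swap the two cycles. Order 2·(2·5)² = 200. Under this action every vertex can be carried to every other, so G is vertex-transitive.

Yes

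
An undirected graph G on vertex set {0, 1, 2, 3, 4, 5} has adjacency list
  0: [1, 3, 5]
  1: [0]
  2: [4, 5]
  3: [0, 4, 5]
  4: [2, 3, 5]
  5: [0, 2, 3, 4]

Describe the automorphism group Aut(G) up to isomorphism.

1

Degrees alone do not determine every vertex (e.g. 0 and 3 both have degree 3), but their neighbour-degree multisets differ: N(0) has degrees [1, 3, 4] while N(3) has degrees [3, 3, 4]. Repeating this refinement separates all vertices, so the only automorphism is the identity.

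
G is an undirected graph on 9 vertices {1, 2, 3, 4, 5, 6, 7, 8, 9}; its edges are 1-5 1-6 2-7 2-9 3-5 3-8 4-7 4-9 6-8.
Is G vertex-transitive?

G has two connected components, {1, 3, 5, 6, 8} and {2, 4, 7, 9}; each is 2-regular, so G = C_5 ⊔ C_4. The orbit of 1 under Aut(G) is {1, 3, 5, 6, 8}, which does not contain 2, so G is not vertex-transitive.

No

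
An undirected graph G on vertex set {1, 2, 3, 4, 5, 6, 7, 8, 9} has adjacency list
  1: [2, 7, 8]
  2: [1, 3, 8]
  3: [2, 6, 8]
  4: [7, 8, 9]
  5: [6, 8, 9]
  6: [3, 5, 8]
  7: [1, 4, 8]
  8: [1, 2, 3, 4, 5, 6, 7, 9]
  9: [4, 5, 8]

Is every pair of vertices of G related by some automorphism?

Vertex 8 is the only vertex of degree 8, so every automorphism fixes it; G is not vertex-transitive.

No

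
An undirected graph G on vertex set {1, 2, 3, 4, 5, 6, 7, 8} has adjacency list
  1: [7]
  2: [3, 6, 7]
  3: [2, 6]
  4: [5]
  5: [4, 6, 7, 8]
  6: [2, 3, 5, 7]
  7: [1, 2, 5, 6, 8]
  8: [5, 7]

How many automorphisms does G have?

Degrees alone do not determine every vertex (e.g. 1 and 4 both have degree 1), but their neighbour-degree multisets differ: N(1) has degrees [5] while N(4) has degrees [4]. Repeating this refinement separates all vertices, so the only automorphism is the identity.

1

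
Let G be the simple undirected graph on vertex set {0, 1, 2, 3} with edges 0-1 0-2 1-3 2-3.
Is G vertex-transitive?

G is 2-regular and bipartite on 2^2 = 4 vertices with girth 4; it is the hypercube graph Q_2. The symmetry group of the 2-cube is the hyperoctahedral group B_2 = Z_2 ≀ S_2, of order 2^2·2! = 8. This group acts transitively on the 4 vertices.

Yes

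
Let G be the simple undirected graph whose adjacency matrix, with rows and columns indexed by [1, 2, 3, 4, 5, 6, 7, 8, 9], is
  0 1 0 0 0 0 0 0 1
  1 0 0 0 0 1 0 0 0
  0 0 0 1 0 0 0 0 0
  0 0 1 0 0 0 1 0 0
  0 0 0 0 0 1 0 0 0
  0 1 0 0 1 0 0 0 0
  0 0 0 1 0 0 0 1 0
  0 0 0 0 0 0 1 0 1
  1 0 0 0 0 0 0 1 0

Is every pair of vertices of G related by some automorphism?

Automorphisms preserve degree, but G has vertices of degree 1 and vertices of degree 2; no automorphism maps one to the other, so G is not vertex-transitive.

No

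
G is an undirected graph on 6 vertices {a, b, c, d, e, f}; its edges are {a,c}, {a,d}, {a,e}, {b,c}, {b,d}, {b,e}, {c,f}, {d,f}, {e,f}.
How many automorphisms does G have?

G is 3-regular and bipartite with parts {c, d, e} and {a, b, f} (each part is independent and every cross-pair is an edge), so G = K_{3,3}. Each part can be permuted independently (S_3 × S_3) and the two equal-size parts can also be swapped, giving (S_3 × S_3) ⋊ Z_2 of order 2·(3!)² = 72.

72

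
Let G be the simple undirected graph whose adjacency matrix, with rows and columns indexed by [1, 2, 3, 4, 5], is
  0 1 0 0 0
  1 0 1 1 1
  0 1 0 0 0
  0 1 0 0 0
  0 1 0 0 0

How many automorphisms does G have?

Vertex 2 has degree 4 and every other vertex has degree 1, so G is the star K_{1,4} with centre 2. Any automorphism fixes the centre and permutes the 4 leaves freely, so Aut(G) ≅ S_4 of order 4! = 24.

24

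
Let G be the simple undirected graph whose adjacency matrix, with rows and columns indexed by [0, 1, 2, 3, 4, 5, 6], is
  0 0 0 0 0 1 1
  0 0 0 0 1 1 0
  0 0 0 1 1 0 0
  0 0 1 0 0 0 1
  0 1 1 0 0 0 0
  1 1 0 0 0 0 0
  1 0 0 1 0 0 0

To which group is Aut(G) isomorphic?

G is 2-regular and connected on 7 vertices, i.e. the cycle C_7. The automorphisms of the 7-cycle are exactly the symmetries of a regular 7-gon: the dihedral group D_7, |D_7| = 14.

D_7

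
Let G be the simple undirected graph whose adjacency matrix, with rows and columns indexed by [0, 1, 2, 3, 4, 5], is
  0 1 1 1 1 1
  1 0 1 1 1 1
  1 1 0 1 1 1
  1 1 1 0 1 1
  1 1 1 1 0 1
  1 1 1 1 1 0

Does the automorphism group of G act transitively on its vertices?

All 6 vertices are pairwise adjacent: G = K_6. Every bijection on the vertex set is an automorphism of K_6; hence Aut(K_6) ≅ S_6, order 720. This group acts transitively on the 6 vertices.

Yes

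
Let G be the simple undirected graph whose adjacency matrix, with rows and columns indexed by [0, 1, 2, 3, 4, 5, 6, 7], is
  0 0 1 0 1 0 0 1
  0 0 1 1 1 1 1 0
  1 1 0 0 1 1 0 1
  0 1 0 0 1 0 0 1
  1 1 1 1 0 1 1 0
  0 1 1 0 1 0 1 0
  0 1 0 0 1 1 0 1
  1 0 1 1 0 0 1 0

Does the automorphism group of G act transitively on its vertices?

Vertex 4 is the only vertex of degree 6, so every automorphism fixes it; G is not vertex-transitive.

No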